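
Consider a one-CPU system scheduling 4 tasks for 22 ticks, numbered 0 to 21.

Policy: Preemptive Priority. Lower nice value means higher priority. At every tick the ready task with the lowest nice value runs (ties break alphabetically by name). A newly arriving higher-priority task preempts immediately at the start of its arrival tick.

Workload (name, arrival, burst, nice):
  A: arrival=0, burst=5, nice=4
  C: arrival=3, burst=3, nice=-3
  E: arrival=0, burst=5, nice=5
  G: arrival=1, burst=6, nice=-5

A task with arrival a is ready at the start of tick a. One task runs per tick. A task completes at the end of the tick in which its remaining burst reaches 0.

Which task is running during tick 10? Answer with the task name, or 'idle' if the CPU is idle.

running at tick 10 = A

t=0: ready={A,E} → run A
t=1: ready={A,E,G} → run G
t=2: ready={A,E,G} → run G
t=3: ready={A,C,E,G} → run G
t=4: ready={A,C,E,G} → run G
t=5: ready={A,C,E,G} → run G
t=6: ready={A,C,E,G} → run G
t=7: ready={A,C,E} → run C
t=8: ready={A,C,E} → run C
t=9: ready={A,C,E} → run C
t=10: ready={A,E} → run A
t=11: ready={A,E} → run A
t=12: ready={A,E} → run A
t=13: ready={A,E} → run A
t=14: ready={E} → run E
t=15: ready={E} → run E
t=16: ready={E} → run E
t=17: ready={E} → run E
t=18: ready={E} → run E
t=19: (idle)
t=20: (idle)
t=21: (idle)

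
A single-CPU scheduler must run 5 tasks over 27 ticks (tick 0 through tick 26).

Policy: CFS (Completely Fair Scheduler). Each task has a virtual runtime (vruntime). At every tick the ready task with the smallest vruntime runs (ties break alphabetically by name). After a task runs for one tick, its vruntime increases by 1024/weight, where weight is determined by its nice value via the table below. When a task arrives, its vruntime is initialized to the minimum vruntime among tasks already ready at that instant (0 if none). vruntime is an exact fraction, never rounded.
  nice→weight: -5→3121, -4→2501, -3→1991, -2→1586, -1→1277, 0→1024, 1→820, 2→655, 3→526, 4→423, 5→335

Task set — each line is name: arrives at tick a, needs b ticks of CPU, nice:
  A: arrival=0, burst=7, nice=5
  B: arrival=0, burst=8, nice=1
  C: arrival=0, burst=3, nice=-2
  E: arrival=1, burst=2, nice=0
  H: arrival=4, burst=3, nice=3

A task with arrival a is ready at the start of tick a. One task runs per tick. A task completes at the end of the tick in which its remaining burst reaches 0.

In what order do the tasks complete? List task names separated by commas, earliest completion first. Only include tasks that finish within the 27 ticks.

t=0: vr[A=0 B=0 C=0] → run A
t=1: vr[A=1024/335 B=0 C=0 E=0] → run B
t=2: vr[A=1024/335 B=256/205 C=0 E=0] → run C
t=3: vr[A=1024/335 B=256/205 C=512/793 E=0] → run E
t=4: vr[A=1024/335 B=256/205 C=512/793 E=1 H=512/793] → run C
t=5: vr[A=1024/335 B=256/205 C=1024/793 E=1 H=512/793] → run H
t=6: vr[A=1024/335 B=256/205 C=1024/793 E=1 H=540672/208559] → run E
t=7: vr[A=1024/335 B=256/205 C=1024/793 H=540672/208559] → run B
t=8: vr[A=1024/335 B=512/205 C=1024/793 H=540672/208559] → run C
t=9: vr[A=1024/335 B=512/205 H=540672/208559] → run B
t=10: vr[A=1024/335 B=768/205 H=540672/208559] → run H
t=11: vr[A=1024/335 B=768/205 H=946688/208559] → run A
t=12: vr[A=2048/335 B=768/205 H=946688/208559] → run B
t=13: vr[A=2048/335 B=1024/205 H=946688/208559] → run H
t=14: vr[A=2048/335 B=1024/205] → run B
t=15: vr[A=2048/335 B=256/41] → run A
t=16: vr[A=3072/335 B=256/41] → run B
t=17: vr[A=3072/335 B=1536/205] → run B
t=18: vr[A=3072/335 B=1792/205] → run B
t=19: vr[A=3072/335] → run A
t=20: vr[A=4096/335] → run A
t=21: vr[A=1024/67] → run A
t=22: vr[A=6144/335] → run A
t=23: (idle)
t=24: (idle)
t=25: (idle)
t=26: (idle)

completion order = E, C, H, B, A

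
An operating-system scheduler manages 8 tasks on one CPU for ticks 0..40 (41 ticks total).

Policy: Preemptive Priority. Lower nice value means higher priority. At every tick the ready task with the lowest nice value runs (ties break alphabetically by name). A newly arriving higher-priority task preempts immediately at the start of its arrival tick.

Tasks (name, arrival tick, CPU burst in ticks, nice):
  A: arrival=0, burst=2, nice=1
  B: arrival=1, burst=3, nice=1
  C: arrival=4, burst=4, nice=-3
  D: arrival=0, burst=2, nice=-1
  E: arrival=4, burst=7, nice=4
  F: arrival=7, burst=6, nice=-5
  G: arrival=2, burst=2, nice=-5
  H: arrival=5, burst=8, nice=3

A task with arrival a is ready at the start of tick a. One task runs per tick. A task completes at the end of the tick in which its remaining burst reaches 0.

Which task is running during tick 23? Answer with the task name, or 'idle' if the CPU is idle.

running at tick 23 = H

t=0: ready={A,D} → run D
t=1: ready={A,B,D} → run D
t=2: ready={A,B,G} → run G
t=3: ready={A,B,G} → run G
t=4: ready={A,B,C,E} → run C
t=5: ready={A,B,C,E,H} → run C
t=6: ready={A,B,C,E,H} → run C
t=7: ready={A,B,C,E,F,H} → run F
t=8: ready={A,B,C,E,F,H} → run F
t=9: ready={A,B,C,E,F,H} → run F
t=10: ready={A,B,C,E,F,H} → run F
t=11: ready={A,B,C,E,F,H} → run F
t=12: ready={A,B,C,E,F,H} → run F
t=13: ready={A,B,C,E,H} → run C
t=14: ready={A,B,E,H} → run A
t=15: ready={A,B,E,H} → run A
t=16: ready={B,E,H} → run B
t=17: ready={B,E,H} → run B
t=18: ready={B,E,H} → run B
t=19: ready={E,H} → run H
t=20: ready={E,H} → run H
t=21: ready={E,H} → run H
t=22: ready={E,H} → run H
t=23: ready={E,H} → run H
t=24: ready={E,H} → run H
t=25: ready={E,H} → run H
t=26: ready={E,H} → run H
t=27: ready={E} → run E
t=28: ready={E} → run E
t=29: ready={E} → run E
t=30: ready={E} → run E
t=31: ready={E} → run E
t=32: ready={E} → run E
t=33: ready={E} → run E
t=34: (idle)
t=35: (idle)
t=36: (idle)
t=37: (idle)
t=38: (idle)
t=39: (idle)
t=40: (idle)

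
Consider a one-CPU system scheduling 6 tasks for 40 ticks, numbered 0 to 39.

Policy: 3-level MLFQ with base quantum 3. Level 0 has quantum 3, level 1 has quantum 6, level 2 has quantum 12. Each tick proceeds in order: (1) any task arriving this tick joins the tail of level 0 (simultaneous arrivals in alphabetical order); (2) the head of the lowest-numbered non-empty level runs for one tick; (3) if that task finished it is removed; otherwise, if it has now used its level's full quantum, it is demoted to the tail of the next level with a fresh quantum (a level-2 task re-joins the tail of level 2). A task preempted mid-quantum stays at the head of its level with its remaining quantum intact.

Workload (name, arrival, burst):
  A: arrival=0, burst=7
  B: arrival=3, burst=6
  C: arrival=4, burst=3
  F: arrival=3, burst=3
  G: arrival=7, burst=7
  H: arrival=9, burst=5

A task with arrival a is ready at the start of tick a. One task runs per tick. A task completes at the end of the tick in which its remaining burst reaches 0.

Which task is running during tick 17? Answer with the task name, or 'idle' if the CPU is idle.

t=0: L0/L1/L2 = A/-/- → run A
t=1: L0/L1/L2 = A/-/- → run A
t=2: L0/L1/L2 = A/-/- → run A
t=3: L0/L1/L2 = BF/A/- → run B
t=4: L0/L1/L2 = BFC/A/- → run B
t=5: L0/L1/L2 = BFC/A/- → run B
t=6: L0/L1/L2 = FC/AB/- → run F
t=7: L0/L1/L2 = FCG/AB/- → run F
t=8: L0/L1/L2 = FCG/AB/- → run F
t=9: L0/L1/L2 = CGH/AB/- → run C
t=10: L0/L1/L2 = CGH/AB/- → run C
t=11: L0/L1/L2 = CGH/AB/- → run C
t=12: L0/L1/L2 = GH/AB/- → run G
t=13: L0/L1/L2 = GH/AB/- → run G
t=14: L0/L1/L2 = GH/AB/- → run G
t=15: L0/L1/L2 = H/ABG/- → run H
t=16: L0/L1/L2 = H/ABG/- → run H
t=17: L0/L1/L2 = H/ABG/- → run H
t=18: L0/L1/L2 = -/ABGH/- → run A
t=19: L0/L1/L2 = -/ABGH/- → run A
t=20: L0/L1/L2 = -/ABGH/- → run A
t=21: L0/L1/L2 = -/ABGH/- → run A
t=22: L0/L1/L2 = -/BGH/- → run B
t=23: L0/L1/L2 = -/BGH/- → run B
t=24: L0/L1/L2 = -/BGH/- → run B
t=25: L0/L1/L2 = -/GH/- → run G
t=26: L0/L1/L2 = -/GH/- → run G
t=27: L0/L1/L2 = -/GH/- → run G
t=28: L0/L1/L2 = -/GH/- → run G
t=29: L0/L1/L2 = -/H/- → run H
t=30: L0/L1/L2 = -/H/- → run H
t=31: (idle)
t=32: (idle)
t=33: (idle)
t=34: (idle)
t=35: (idle)
t=36: (idle)
t=37: (idle)
t=38: (idle)
t=39: (idle)

running at tick 17 = H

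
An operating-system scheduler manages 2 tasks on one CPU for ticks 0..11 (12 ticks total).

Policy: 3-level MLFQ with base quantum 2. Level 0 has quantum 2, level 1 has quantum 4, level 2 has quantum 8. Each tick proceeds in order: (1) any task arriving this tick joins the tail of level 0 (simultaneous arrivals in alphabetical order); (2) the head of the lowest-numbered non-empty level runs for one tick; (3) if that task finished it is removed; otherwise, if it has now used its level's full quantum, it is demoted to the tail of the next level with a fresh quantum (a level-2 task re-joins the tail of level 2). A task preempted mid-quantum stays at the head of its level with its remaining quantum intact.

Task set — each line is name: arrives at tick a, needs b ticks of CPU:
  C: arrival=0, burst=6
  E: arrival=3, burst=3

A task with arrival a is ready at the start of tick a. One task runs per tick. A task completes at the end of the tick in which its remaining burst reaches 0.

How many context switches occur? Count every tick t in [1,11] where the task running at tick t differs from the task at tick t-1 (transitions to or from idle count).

t=0: L0/L1/L2 = C/-/- → run C
t=1: L0/L1/L2 = C/-/- → run C
t=2: L0/L1/L2 = -/C/- → run C
t=3: L0/L1/L2 = E/C/- → run E
t=4: L0/L1/L2 = E/C/- → run E
t=5: L0/L1/L2 = -/CE/- → run C
t=6: L0/L1/L2 = -/CE/- → run C
t=7: L0/L1/L2 = -/CE/- → run C
t=8: L0/L1/L2 = -/E/- → run E
t=9: (idle)
t=10: (idle)
t=11: (idle)

context switches = 4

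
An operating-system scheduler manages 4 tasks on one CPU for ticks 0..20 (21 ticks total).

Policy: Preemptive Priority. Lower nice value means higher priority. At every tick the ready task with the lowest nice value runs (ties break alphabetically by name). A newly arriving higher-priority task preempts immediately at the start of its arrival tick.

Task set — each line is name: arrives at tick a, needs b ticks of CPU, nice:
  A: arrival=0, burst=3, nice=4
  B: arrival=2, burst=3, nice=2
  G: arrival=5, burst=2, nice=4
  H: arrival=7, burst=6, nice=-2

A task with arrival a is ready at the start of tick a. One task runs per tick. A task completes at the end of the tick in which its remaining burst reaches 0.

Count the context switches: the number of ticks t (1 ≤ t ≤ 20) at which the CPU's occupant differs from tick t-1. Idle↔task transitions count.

t=0: ready={A} → run A
t=1: ready={A} → run A
t=2: ready={A,B} → run B
t=3: ready={A,B} → run B
t=4: ready={A,B} → run B
t=5: ready={A,G} → run A
t=6: ready={G} → run G
t=7: ready={G,H} → run H
t=8: ready={G,H} → run H
t=9: ready={G,H} → run H
t=10: ready={G,H} → run H
t=11: ready={G,H} → run H
t=12: ready={G,H} → run H
t=13: ready={G} → run G
t=14: (idle)
t=15: (idle)
t=16: (idle)
t=17: (idle)
t=18: (idle)
t=19: (idle)
t=20: (idle)

context switches = 6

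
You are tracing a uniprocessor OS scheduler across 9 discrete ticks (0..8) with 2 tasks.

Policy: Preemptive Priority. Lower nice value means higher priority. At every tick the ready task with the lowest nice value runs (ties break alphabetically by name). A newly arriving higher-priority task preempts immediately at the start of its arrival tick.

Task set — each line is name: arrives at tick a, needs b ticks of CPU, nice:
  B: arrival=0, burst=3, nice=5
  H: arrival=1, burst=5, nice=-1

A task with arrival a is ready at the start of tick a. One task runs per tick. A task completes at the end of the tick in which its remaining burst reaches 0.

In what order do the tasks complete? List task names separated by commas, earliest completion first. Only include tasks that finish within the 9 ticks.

t=0: ready={B} → run B
t=1: ready={B,H} → run H
t=2: ready={B,H} → run H
t=3: ready={B,H} → run H
t=4: ready={B,H} → run H
t=5: ready={B,H} → run H
t=6: ready={B} → run B
t=7: ready={B} → run B
t=8: (idle)

completion order = H, B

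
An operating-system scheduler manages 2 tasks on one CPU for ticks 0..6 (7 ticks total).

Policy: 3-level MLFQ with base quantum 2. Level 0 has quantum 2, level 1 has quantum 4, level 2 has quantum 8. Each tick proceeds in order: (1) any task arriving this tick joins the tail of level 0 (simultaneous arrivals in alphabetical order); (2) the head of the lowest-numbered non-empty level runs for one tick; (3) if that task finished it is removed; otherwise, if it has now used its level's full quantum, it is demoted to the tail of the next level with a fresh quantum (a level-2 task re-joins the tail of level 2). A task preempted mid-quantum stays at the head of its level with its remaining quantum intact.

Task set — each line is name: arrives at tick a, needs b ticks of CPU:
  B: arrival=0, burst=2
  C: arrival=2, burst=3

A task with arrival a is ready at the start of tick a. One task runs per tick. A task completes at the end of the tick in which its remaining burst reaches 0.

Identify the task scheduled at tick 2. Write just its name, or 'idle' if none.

running at tick 2 = C

t=0: L0/L1/L2 = B/-/- → run B
t=1: L0/L1/L2 = B/-/- → run B
t=2: L0/L1/L2 = C/-/- → run C
t=3: L0/L1/L2 = C/-/- → run C
t=4: L0/L1/L2 = -/C/- → run C
t=5: (idle)
t=6: (idle)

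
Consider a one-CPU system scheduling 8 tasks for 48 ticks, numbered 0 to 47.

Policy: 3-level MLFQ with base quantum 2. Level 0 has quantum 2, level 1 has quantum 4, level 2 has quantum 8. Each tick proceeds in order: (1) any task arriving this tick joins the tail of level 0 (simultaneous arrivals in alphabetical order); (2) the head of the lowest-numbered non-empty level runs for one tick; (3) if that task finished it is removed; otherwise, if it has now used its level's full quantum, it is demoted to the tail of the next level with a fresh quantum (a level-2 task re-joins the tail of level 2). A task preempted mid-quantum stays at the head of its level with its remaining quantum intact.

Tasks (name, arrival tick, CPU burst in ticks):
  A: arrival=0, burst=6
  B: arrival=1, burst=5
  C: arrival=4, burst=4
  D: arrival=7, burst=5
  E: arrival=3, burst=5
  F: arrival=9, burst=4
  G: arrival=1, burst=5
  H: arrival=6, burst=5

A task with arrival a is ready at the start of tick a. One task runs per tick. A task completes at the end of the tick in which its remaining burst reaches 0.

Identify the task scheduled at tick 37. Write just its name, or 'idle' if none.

t=0: L0/L1/L2 = A/-/- → run A
t=1: L0/L1/L2 = ABG/-/- → run A
t=2: L0/L1/L2 = BG/A/- → run B
t=3: L0/L1/L2 = BGE/A/- → run B
t=4: L0/L1/L2 = GEC/AB/- → run G
t=5: L0/L1/L2 = GEC/AB/- → run G
t=6: L0/L1/L2 = ECH/ABG/- → run E
t=7: L0/L1/L2 = ECHD/ABG/- → run E
t=8: L0/L1/L2 = CHD/ABGE/- → run C
t=9: L0/L1/L2 = CHDF/ABGE/- → run C
t=10: L0/L1/L2 = HDF/ABGEC/- → run H
t=11: L0/L1/L2 = HDF/ABGEC/- → run H
t=12: L0/L1/L2 = DF/ABGECH/- → run D
t=13: L0/L1/L2 = DF/ABGECH/- → run D
t=14: L0/L1/L2 = F/ABGECHD/- → run F
t=15: L0/L1/L2 = F/ABGECHD/- → run F
t=16: L0/L1/L2 = -/ABGECHDF/- → run A
t=17: L0/L1/L2 = -/ABGECHDF/- → run A
t=18: L0/L1/L2 = -/ABGECHDF/- → run A
t=19: L0/L1/L2 = -/ABGECHDF/- → run A
t=20: L0/L1/L2 = -/BGECHDF/- → run B
t=21: L0/L1/L2 = -/BGECHDF/- → run B
t=22: L0/L1/L2 = -/BGECHDF/- → run B
t=23: L0/L1/L2 = -/GECHDF/- → run G
t=24: L0/L1/L2 = -/GECHDF/- → run G
t=25: L0/L1/L2 = -/GECHDF/- → run G
t=26: L0/L1/L2 = -/ECHDF/- → run E
t=27: L0/L1/L2 = -/ECHDF/- → run E
t=28: L0/L1/L2 = -/ECHDF/- → run E
t=29: L0/L1/L2 = -/CHDF/- → run C
t=30: L0/L1/L2 = -/CHDF/- → run C
t=31: L0/L1/L2 = -/HDF/- → run H
t=32: L0/L1/L2 = -/HDF/- → run H
t=33: L0/L1/L2 = -/HDF/- → run H
t=34: L0/L1/L2 = -/DF/- → run D
t=35: L0/L1/L2 = -/DF/- → run D
t=36: L0/L1/L2 = -/DF/- → run D
t=37: L0/L1/L2 = -/F/- → run F
t=38: L0/L1/L2 = -/F/- → run F
t=39: (idle)
t=40: (idle)
t=41: (idle)
t=42: (idle)
t=43: (idle)
t=44: (idle)
t=45: (idle)
t=46: (idle)
t=47: (idle)

running at tick 37 = F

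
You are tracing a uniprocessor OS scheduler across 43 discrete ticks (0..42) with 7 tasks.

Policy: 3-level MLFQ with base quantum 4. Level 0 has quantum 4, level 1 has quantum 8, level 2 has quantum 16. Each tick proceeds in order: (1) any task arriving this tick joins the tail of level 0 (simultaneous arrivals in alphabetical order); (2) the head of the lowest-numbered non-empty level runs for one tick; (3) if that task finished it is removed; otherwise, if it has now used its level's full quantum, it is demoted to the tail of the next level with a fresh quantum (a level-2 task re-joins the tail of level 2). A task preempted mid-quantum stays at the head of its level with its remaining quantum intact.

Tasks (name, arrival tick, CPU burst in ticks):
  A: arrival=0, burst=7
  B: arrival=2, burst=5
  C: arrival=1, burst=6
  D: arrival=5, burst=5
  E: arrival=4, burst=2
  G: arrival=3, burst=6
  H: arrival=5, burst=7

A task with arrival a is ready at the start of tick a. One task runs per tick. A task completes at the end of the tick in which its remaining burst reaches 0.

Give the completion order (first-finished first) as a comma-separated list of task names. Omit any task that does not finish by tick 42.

t=0: L0/L1/L2 = A/-/- → run A
t=1: L0/L1/L2 = AC/-/- → run A
t=2: L0/L1/L2 = ACB/-/- → run A
t=3: L0/L1/L2 = ACBG/-/- → run A
t=4: L0/L1/L2 = CBGE/A/- → run C
t=5: L0/L1/L2 = CBGEDH/A/- → run C
t=6: L0/L1/L2 = CBGEDH/A/- → run C
t=7: L0/L1/L2 = CBGEDH/A/- → run C
t=8: L0/L1/L2 = BGEDH/AC/- → run B
t=9: L0/L1/L2 = BGEDH/AC/- → run B
t=10: L0/L1/L2 = BGEDH/AC/- → run B
t=11: L0/L1/L2 = BGEDH/AC/- → run B
t=12: L0/L1/L2 = GEDH/ACB/- → run G
t=13: L0/L1/L2 = GEDH/ACB/- → run G
t=14: L0/L1/L2 = GEDH/ACB/- → run G
t=15: L0/L1/L2 = GEDH/ACB/- → run G
t=16: L0/L1/L2 = EDH/ACBG/- → run E
t=17: L0/L1/L2 = EDH/ACBG/- → run E
t=18: L0/L1/L2 = DH/ACBG/- → run D
t=19: L0/L1/L2 = DH/ACBG/- → run D
t=20: L0/L1/L2 = DH/ACBG/- → run D
t=21: L0/L1/L2 = DH/ACBG/- → run D
t=22: L0/L1/L2 = H/ACBGD/- → run H
t=23: L0/L1/L2 = H/ACBGD/- → run H
t=24: L0/L1/L2 = H/ACBGD/- → run H
t=25: L0/L1/L2 = H/ACBGD/- → run H
t=26: L0/L1/L2 = -/ACBGDH/- → run A
t=27: L0/L1/L2 = -/ACBGDH/- → run A
t=28: L0/L1/L2 = -/ACBGDH/- → run A
t=29: L0/L1/L2 = -/CBGDH/- → run C
t=30: L0/L1/L2 = -/CBGDH/- → run C
t=31: L0/L1/L2 = -/BGDH/- → run B
t=32: L0/L1/L2 = -/GDH/- → run G
t=33: L0/L1/L2 = -/GDH/- → run G
t=34: L0/L1/L2 = -/DH/- → run D
t=35: L0/L1/L2 = -/H/- → run H
t=36: L0/L1/L2 = -/H/- → run H
t=37: L0/L1/L2 = -/H/- → run H
t=38: (idle)
t=39: (idle)
t=40: (idle)
t=41: (idle)
t=42: (idle)

completion order = E, A, C, B, G, D, H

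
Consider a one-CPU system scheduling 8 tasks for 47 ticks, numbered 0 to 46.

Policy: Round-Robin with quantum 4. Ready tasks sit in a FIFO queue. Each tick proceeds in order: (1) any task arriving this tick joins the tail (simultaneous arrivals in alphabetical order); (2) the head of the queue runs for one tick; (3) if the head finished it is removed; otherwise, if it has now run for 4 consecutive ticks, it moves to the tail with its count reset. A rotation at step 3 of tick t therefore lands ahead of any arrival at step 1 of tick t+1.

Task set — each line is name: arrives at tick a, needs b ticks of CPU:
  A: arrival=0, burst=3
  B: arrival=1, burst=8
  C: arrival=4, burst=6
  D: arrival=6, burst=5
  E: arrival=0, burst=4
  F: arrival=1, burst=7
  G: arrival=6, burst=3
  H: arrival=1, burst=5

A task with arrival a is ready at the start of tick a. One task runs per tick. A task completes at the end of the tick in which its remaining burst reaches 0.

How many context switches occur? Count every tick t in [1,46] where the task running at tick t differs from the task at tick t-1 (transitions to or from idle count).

t=0: queue=[A,E] q_used=0 → run A
t=1: queue=[A,E,B,F,H] q_used=1 → run A
t=2: queue=[A,E,B,F,H] q_used=2 → run A
t=3: queue=[E,B,F,H] q_used=0 → run E
t=4: queue=[E,B,F,H,C] q_used=1 → run E
t=5: queue=[E,B,F,H,C] q_used=2 → run E
t=6: queue=[E,B,F,H,C,D,G] q_used=3 → run E
t=7: queue=[B,F,H,C,D,G] q_used=0 → run B
t=8: queue=[B,F,H,C,D,G] q_used=1 → run B
t=9: queue=[B,F,H,C,D,G] q_used=2 → run B
t=10: queue=[B,F,H,C,D,G] q_used=3 → run B
t=11: queue=[F,H,C,D,G,B] q_used=0 → run F
t=12: queue=[F,H,C,D,G,B] q_used=1 → run F
t=13: queue=[F,H,C,D,G,B] q_used=2 → run F
t=14: queue=[F,H,C,D,G,B] q_used=3 → run F
t=15: queue=[H,C,D,G,B,F] q_used=0 → run H
t=16: queue=[H,C,D,G,B,F] q_used=1 → run H
t=17: queue=[H,C,D,G,B,F] q_used=2 → run H
t=18: queue=[H,C,D,G,B,F] q_used=3 → run H
t=19: queue=[C,D,G,B,F,H] q_used=0 → run C
t=20: queue=[C,D,G,B,F,H] q_used=1 → run C
t=21: queue=[C,D,G,B,F,H] q_used=2 → run C
t=22: queue=[C,D,G,B,F,H] q_used=3 → run C
t=23: queue=[D,G,B,F,H,C] q_used=0 → run D
t=24: queue=[D,G,B,F,H,C] q_used=1 → run D
t=25: queue=[D,G,B,F,H,C] q_used=2 → run D
t=26: queue=[D,G,B,F,H,C] q_used=3 → run D
t=27: queue=[G,B,F,H,C,D] q_used=0 → run G
t=28: queue=[G,B,F,H,C,D] q_used=1 → run G
t=29: queue=[G,B,F,H,C,D] q_used=2 → run G
t=30: queue=[B,F,H,C,D] q_used=0 → run B
t=31: queue=[B,F,H,C,D] q_used=1 → run B
t=32: queue=[B,F,H,C,D] q_used=2 → run B
t=33: queue=[B,F,H,C,D] q_used=3 → run B
t=34: queue=[F,H,C,D] q_used=0 → run F
t=35: queue=[F,H,C,D] q_used=1 → run F
t=36: queue=[F,H,C,D] q_used=2 → run F
t=37: queue=[H,C,D] q_used=0 → run H
t=38: queue=[C,D] q_used=0 → run C
t=39: queue=[C,D] q_used=1 → run C
t=40: queue=[D] q_used=0 → run D
t=41: (idle)
t=42: (idle)
t=43: (idle)
t=44: (idle)
t=45: (idle)
t=46: (idle)

context switches = 13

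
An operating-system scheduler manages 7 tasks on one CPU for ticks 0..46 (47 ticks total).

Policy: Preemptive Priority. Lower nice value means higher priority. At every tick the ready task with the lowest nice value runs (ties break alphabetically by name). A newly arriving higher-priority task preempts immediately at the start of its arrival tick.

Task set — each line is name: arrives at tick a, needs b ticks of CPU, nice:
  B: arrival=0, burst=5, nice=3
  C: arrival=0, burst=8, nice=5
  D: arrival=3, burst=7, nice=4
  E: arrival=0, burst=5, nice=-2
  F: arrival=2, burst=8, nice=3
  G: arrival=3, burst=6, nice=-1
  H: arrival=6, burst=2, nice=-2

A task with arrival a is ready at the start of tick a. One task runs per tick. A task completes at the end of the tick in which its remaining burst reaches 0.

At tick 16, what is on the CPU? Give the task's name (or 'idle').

running at tick 16 = B

t=0: ready={B,C,E} → run E
t=1: ready={B,C,E} → run E
t=2: ready={B,C,E,F} → run E
t=3: ready={B,C,D,E,F,G} → run E
t=4: ready={B,C,D,E,F,G} → run E
t=5: ready={B,C,D,F,G} → run G
t=6: ready={B,C,D,F,G,H} → run H
t=7: ready={B,C,D,F,G,H} → run H
t=8: ready={B,C,D,F,G} → run G
t=9: ready={B,C,D,F,G} → run G
t=10: ready={B,C,D,F,G} → run G
t=11: ready={B,C,D,F,G} → run G
t=12: ready={B,C,D,F,G} → run G
t=13: ready={B,C,D,F} → run B
t=14: ready={B,C,D,F} → run B
t=15: ready={B,C,D,F} → run B
t=16: ready={B,C,D,F} → run B
t=17: ready={B,C,D,F} → run B
t=18: ready={C,D,F} → run F
t=19: ready={C,D,F} → run F
t=20: ready={C,D,F} → run F
t=21: ready={C,D,F} → run F
t=22: ready={C,D,F} → run F
t=23: ready={C,D,F} → run F
t=24: ready={C,D,F} → run F
t=25: ready={C,D,F} → run F
t=26: ready={C,D} → run D
t=27: ready={C,D} → run D
t=28: ready={C,D} → run D
t=29: ready={C,D} → run D
t=30: ready={C,D} → run D
t=31: ready={C,D} → run D
t=32: ready={C,D} → run D
t=33: ready={C} → run C
t=34: ready={C} → run C
t=35: ready={C} → run C
t=36: ready={C} → run C
t=37: ready={C} → run C
t=38: ready={C} → run C
t=39: ready={C} → run C
t=40: ready={C} → run C
t=41: (idle)
t=42: (idle)
t=43: (idle)
t=44: (idle)
t=45: (idle)
t=46: (idle)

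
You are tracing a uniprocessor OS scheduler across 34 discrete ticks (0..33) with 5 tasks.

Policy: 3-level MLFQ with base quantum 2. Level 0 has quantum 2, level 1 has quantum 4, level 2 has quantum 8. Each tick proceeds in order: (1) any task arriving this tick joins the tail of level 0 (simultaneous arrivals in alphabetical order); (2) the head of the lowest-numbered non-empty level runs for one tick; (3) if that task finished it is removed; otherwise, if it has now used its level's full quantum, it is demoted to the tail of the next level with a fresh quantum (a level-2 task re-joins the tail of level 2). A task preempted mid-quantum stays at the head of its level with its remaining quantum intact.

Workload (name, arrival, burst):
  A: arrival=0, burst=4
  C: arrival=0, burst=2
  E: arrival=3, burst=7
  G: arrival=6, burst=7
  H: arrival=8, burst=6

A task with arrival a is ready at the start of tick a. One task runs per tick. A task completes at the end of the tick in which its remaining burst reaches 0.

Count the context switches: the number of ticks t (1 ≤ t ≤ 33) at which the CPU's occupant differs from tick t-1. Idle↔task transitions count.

t=0: L0/L1/L2 = AC/-/- → run A
t=1: L0/L1/L2 = AC/-/- → run A
t=2: L0/L1/L2 = C/A/- → run C
t=3: L0/L1/L2 = CE/A/- → run C
t=4: L0/L1/L2 = E/A/- → run E
t=5: L0/L1/L2 = E/A/- → run E
t=6: L0/L1/L2 = G/AE/- → run G
t=7: L0/L1/L2 = G/AE/- → run G
t=8: L0/L1/L2 = H/AEG/- → run H
t=9: L0/L1/L2 = H/AEG/- → run H
t=10: L0/L1/L2 = -/AEGH/- → run A
t=11: L0/L1/L2 = -/AEGH/- → run A
t=12: L0/L1/L2 = -/EGH/- → run E
t=13: L0/L1/L2 = -/EGH/- → run E
t=14: L0/L1/L2 = -/EGH/- → run E
t=15: L0/L1/L2 = -/EGH/- → run E
t=16: L0/L1/L2 = -/GH/E → run G
t=17: L0/L1/L2 = -/GH/E → run G
t=18: L0/L1/L2 = -/GH/E → run G
t=19: L0/L1/L2 = -/GH/E → run G
t=20: L0/L1/L2 = -/H/EG → run H
t=21: L0/L1/L2 = -/H/EG → run H
t=22: L0/L1/L2 = -/H/EG → run H
t=23: L0/L1/L2 = -/H/EG → run H
t=24: L0/L1/L2 = -/-/EG → run E
t=25: L0/L1/L2 = -/-/G → run G
t=26: (idle)
t=27: (idle)
t=28: (idle)
t=29: (idle)
t=30: (idle)
t=31: (idle)
t=32: (idle)
t=33: (idle)

context switches = 11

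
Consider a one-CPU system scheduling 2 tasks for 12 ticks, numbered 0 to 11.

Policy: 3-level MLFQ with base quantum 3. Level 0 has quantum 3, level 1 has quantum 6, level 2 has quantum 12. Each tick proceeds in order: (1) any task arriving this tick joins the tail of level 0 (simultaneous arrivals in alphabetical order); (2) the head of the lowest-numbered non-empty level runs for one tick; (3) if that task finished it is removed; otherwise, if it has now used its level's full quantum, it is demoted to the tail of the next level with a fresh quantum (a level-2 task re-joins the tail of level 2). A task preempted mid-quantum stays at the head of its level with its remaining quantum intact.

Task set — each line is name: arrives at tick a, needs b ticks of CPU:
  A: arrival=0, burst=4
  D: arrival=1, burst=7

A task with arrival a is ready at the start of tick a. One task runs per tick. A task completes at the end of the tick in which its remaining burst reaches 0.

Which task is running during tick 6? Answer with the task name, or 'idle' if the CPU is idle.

t=0: L0/L1/L2 = A/-/- → run A
t=1: L0/L1/L2 = AD/-/- → run A
t=2: L0/L1/L2 = AD/-/- → run A
t=3: L0/L1/L2 = D/A/- → run D
t=4: L0/L1/L2 = D/A/- → run D
t=5: L0/L1/L2 = D/A/- → run D
t=6: L0/L1/L2 = -/AD/- → run A
t=7: L0/L1/L2 = -/D/- → run D
t=8: L0/L1/L2 = -/D/- → run D
t=9: L0/L1/L2 = -/D/- → run D
t=10: L0/L1/L2 = -/D/- → run D
t=11: (idle)

running at tick 6 = A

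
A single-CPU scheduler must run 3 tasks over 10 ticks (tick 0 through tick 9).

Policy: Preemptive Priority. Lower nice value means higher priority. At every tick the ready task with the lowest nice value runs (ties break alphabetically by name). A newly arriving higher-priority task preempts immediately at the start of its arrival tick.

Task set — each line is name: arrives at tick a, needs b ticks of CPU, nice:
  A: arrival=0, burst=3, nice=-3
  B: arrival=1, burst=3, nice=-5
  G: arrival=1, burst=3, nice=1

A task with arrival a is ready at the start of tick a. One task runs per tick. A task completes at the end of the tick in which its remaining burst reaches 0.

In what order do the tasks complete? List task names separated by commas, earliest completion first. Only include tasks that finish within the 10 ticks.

completion order = B, A, G

t=0: ready={A} → run A
t=1: ready={A,B,G} → run B
t=2: ready={A,B,G} → run B
t=3: ready={A,B,G} → run B
t=4: ready={A,G} → run A
t=5: ready={A,G} → run A
t=6: ready={G} → run G
t=7: ready={G} → run G
t=8: ready={G} → run G
t=9: (idle)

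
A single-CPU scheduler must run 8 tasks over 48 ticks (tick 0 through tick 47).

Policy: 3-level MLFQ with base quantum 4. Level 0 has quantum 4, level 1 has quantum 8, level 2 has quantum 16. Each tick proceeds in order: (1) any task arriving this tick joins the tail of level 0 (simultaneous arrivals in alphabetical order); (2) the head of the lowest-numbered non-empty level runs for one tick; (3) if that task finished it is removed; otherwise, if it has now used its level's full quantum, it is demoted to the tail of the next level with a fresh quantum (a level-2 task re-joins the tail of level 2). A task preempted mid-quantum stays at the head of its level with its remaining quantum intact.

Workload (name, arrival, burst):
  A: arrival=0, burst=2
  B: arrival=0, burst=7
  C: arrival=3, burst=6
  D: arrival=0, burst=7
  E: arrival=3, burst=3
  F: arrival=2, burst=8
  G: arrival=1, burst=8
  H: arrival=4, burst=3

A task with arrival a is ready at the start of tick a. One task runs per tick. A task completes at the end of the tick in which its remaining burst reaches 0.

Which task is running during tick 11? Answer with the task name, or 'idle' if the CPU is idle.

t=0: L0/L1/L2 = ABD/-/- → run A
t=1: L0/L1/L2 = ABDG/-/- → run A
t=2: L0/L1/L2 = BDGF/-/- → run B
t=3: L0/L1/L2 = BDGFCE/-/- → run B
t=4: L0/L1/L2 = BDGFCEH/-/- → run B
t=5: L0/L1/L2 = BDGFCEH/-/- → run B
t=6: L0/L1/L2 = DGFCEH/B/- → run D
t=7: L0/L1/L2 = DGFCEH/B/- → run D
t=8: L0/L1/L2 = DGFCEH/B/- → run D
t=9: L0/L1/L2 = DGFCEH/B/- → run D
t=10: L0/L1/L2 = GFCEH/BD/- → run G
t=11: L0/L1/L2 = GFCEH/BD/- → run G
t=12: L0/L1/L2 = GFCEH/BD/- → run G
t=13: L0/L1/L2 = GFCEH/BD/- → run G
t=14: L0/L1/L2 = FCEH/BDG/- → run F
t=15: L0/L1/L2 = FCEH/BDG/- → run F
t=16: L0/L1/L2 = FCEH/BDG/- → run F
t=17: L0/L1/L2 = FCEH/BDG/- → run F
t=18: L0/L1/L2 = CEH/BDGF/- → run C
t=19: L0/L1/L2 = CEH/BDGF/- → run C
t=20: L0/L1/L2 = CEH/BDGF/- → run C
t=21: L0/L1/L2 = CEH/BDGF/- → run C
t=22: L0/L1/L2 = EH/BDGFC/- → run E
t=23: L0/L1/L2 = EH/BDGFC/- → run E
t=24: L0/L1/L2 = EH/BDGFC/- → run E
t=25: L0/L1/L2 = H/BDGFC/- → run H
t=26: L0/L1/L2 = H/BDGFC/- → run H
t=27: L0/L1/L2 = H/BDGFC/- → run H
t=28: L0/L1/L2 = -/BDGFC/- → run B
t=29: L0/L1/L2 = -/BDGFC/- → run B
t=30: L0/L1/L2 = -/BDGFC/- → run B
t=31: L0/L1/L2 = -/DGFC/- → run D
t=32: L0/L1/L2 = -/DGFC/- → run D
t=33: L0/L1/L2 = -/DGFC/- → run D
t=34: L0/L1/L2 = -/GFC/- → run G
t=35: L0/L1/L2 = -/GFC/- → run G
t=36: L0/L1/L2 = -/GFC/- → run G
t=37: L0/L1/L2 = -/GFC/- → run G
t=38: L0/L1/L2 = -/FC/- → run F
t=39: L0/L1/L2 = -/FC/- → run F
t=40: L0/L1/L2 = -/FC/- → run F
t=41: L0/L1/L2 = -/FC/- → run F
t=42: L0/L1/L2 = -/C/- → run C
t=43: L0/L1/L2 = -/C/- → run C
t=44: (idle)
t=45: (idle)
t=46: (idle)
t=47: (idle)

running at tick 11 = G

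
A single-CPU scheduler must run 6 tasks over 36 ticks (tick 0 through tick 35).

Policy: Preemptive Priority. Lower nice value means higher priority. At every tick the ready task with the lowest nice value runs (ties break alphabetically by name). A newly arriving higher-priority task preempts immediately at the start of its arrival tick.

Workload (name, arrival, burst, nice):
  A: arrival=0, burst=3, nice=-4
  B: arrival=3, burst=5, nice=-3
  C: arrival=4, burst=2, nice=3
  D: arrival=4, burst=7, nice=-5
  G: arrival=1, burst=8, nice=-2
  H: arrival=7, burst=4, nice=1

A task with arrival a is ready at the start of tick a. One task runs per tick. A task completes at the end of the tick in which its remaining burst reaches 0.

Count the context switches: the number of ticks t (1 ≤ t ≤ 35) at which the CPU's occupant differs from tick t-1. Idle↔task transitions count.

t=0: ready={A} → run A
t=1: ready={A,G} → run A
t=2: ready={A,G} → run A
t=3: ready={B,G} → run B
t=4: ready={B,C,D,G} → run D
t=5: ready={B,C,D,G} → run D
t=6: ready={B,C,D,G} → run D
t=7: ready={B,C,D,G,H} → run D
t=8: ready={B,C,D,G,H} → run D
t=9: ready={B,C,D,G,H} → run D
t=10: ready={B,C,D,G,H} → run D
t=11: ready={B,C,G,H} → run B
t=12: ready={B,C,G,H} → run B
t=13: ready={B,C,G,H} → run B
t=14: ready={B,C,G,H} → run B
t=15: ready={C,G,H} → run G
t=16: ready={C,G,H} → run G
t=17: ready={C,G,H} → run G
t=18: ready={C,G,H} → run G
t=19: ready={C,G,H} → run G
t=20: ready={C,G,H} → run G
t=21: ready={C,G,H} → run G
t=22: ready={C,G,H} → run G
t=23: ready={C,H} → run H
t=24: ready={C,H} → run H
t=25: ready={C,H} → run H
t=26: ready={C,H} → run H
t=27: ready={C} → run C
t=28: ready={C} → run C
t=29: (idle)
t=30: (idle)
t=31: (idle)
t=32: (idle)
t=33: (idle)
t=34: (idle)
t=35: (idle)

context switches = 7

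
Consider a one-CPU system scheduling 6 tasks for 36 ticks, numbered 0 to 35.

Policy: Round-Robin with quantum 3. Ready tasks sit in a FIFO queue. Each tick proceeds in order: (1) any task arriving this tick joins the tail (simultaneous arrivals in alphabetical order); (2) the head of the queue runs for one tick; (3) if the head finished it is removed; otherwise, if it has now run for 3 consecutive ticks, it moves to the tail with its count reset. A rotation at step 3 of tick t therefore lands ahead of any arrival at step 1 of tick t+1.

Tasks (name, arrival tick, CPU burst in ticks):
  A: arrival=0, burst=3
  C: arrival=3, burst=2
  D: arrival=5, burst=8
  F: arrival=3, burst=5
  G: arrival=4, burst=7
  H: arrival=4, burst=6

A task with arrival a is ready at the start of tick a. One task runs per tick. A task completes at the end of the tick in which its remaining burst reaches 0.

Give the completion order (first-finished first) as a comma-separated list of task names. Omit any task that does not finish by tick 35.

completion order = A, C, F, H, G, D

t=0: queue=[A] q_used=0 → run A
t=1: queue=[A] q_used=1 → run A
t=2: queue=[A] q_used=2 → run A
t=3: queue=[C,F] q_used=0 → run C
t=4: queue=[C,F,G,H] q_used=1 → run C
t=5: queue=[F,G,H,D] q_used=0 → run F
t=6: queue=[F,G,H,D] q_used=1 → run F
t=7: queue=[F,G,H,D] q_used=2 → run F
t=8: queue=[G,H,D,F] q_used=0 → run G
t=9: queue=[G,H,D,F] q_used=1 → run G
t=10: queue=[G,H,D,F] q_used=2 → run G
t=11: queue=[H,D,F,G] q_used=0 → run H
t=12: queue=[H,D,F,G] q_used=1 → run H
t=13: queue=[H,D,F,G] q_used=2 → run H
t=14: queue=[D,F,G,H] q_used=0 → run D
t=15: queue=[D,F,G,H] q_used=1 → run D
t=16: queue=[D,F,G,H] q_used=2 → run D
t=17: queue=[F,G,H,D] q_used=0 → run F
t=18: queue=[F,G,H,D] q_used=1 → run F
t=19: queue=[G,H,D] q_used=0 → run G
t=20: queue=[G,H,D] q_used=1 → run G
t=21: queue=[G,H,D] q_used=2 → run G
t=22: queue=[H,D,G] q_used=0 → run H
t=23: queue=[H,D,G] q_used=1 → run H
t=24: queue=[H,D,G] q_used=2 → run H
t=25: queue=[D,G] q_used=0 → run D
t=26: queue=[D,G] q_used=1 → run D
t=27: queue=[D,G] q_used=2 → run D
t=28: queue=[G,D] q_used=0 → run G
t=29: queue=[D] q_used=0 → run D
t=30: queue=[D] q_used=1 → run D
t=31: (idle)
t=32: (idle)
t=33: (idle)
t=34: (idle)
t=35: (idle)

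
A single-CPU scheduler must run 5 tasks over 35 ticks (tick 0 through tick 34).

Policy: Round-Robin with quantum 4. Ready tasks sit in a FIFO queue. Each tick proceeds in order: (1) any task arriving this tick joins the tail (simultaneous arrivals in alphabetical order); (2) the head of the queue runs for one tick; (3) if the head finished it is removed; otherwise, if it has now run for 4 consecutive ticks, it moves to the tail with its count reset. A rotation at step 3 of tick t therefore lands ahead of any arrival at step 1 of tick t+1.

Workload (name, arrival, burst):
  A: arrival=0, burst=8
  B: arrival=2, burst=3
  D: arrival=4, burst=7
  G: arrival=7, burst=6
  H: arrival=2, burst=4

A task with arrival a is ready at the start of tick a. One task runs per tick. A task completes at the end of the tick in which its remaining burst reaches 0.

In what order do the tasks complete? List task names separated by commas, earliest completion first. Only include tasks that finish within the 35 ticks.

completion order = B, H, A, D, G

t=0: queue=[A] q_used=0 → run A
t=1: queue=[A] q_used=1 → run A
t=2: queue=[A,B,H] q_used=2 → run A
t=3: queue=[A,B,H] q_used=3 → run A
t=4: queue=[B,H,A,D] q_used=0 → run B
t=5: queue=[B,H,A,D] q_used=1 → run B
t=6: queue=[B,H,A,D] q_used=2 → run B
t=7: queue=[H,A,D,G] q_used=0 → run H
t=8: queue=[H,A,D,G] q_used=1 → run H
t=9: queue=[H,A,D,G] q_used=2 → run H
t=10: queue=[H,A,D,G] q_used=3 → run H
t=11: queue=[A,D,G] q_used=0 → run A
t=12: queue=[A,D,G] q_used=1 → run A
t=13: queue=[A,D,G] q_used=2 → run A
t=14: queue=[A,D,G] q_used=3 → run A
t=15: queue=[D,G] q_used=0 → run D
t=16: queue=[D,G] q_used=1 → run D
t=17: queue=[D,G] q_used=2 → run D
t=18: queue=[D,G] q_used=3 → run D
t=19: queue=[G,D] q_used=0 → run G
t=20: queue=[G,D] q_used=1 → run G
t=21: queue=[G,D] q_used=2 → run G
t=22: queue=[G,D] q_used=3 → run G
t=23: queue=[D,G] q_used=0 → run D
t=24: queue=[D,G] q_used=1 → run D
t=25: queue=[D,G] q_used=2 → run D
t=26: queue=[G] q_used=0 → run G
t=27: queue=[G] q_used=1 → run G
t=28: (idle)
t=29: (idle)
t=30: (idle)
t=31: (idle)
t=32: (idle)
t=33: (idle)
t=34: (idle)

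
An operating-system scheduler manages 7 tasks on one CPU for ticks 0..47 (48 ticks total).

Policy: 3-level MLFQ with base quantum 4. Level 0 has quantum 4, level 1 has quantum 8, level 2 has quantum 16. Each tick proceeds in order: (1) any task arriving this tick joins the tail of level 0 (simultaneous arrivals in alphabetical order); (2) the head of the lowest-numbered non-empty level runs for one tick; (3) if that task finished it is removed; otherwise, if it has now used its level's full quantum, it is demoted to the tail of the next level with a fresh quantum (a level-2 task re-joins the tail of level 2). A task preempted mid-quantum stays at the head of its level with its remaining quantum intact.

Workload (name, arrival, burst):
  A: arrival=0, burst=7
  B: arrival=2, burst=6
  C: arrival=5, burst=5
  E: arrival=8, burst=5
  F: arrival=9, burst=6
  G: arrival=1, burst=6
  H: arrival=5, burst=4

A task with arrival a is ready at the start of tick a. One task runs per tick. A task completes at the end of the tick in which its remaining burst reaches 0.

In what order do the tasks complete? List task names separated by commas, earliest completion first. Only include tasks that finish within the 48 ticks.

completion order = H, A, G, B, C, E, F

t=0: L0/L1/L2 = A/-/- → run A
t=1: L0/L1/L2 = AG/-/- → run A
t=2: L0/L1/L2 = AGB/-/- → run A
t=3: L0/L1/L2 = AGB/-/- → run A
t=4: L0/L1/L2 = GB/A/- → run G
t=5: L0/L1/L2 = GBCH/A/- → run G
t=6: L0/L1/L2 = GBCH/A/- → run G
t=7: L0/L1/L2 = GBCH/A/- → run G
t=8: L0/L1/L2 = BCHE/AG/- → run B
t=9: L0/L1/L2 = BCHEF/AG/- → run B
t=10: L0/L1/L2 = BCHEF/AG/- → run B
t=11: L0/L1/L2 = BCHEF/AG/- → run B
t=12: L0/L1/L2 = CHEF/AGB/- → run C
t=13: L0/L1/L2 = CHEF/AGB/- → run C
t=14: L0/L1/L2 = CHEF/AGB/- → run C
t=15: L0/L1/L2 = CHEF/AGB/- → run C
t=16: L0/L1/L2 = HEF/AGBC/- → run H
t=17: L0/L1/L2 = HEF/AGBC/- → run H
t=18: L0/L1/L2 = HEF/AGBC/- → run H
t=19: L0/L1/L2 = HEF/AGBC/- → run H
t=20: L0/L1/L2 = EF/AGBC/- → run E
t=21: L0/L1/L2 = EF/AGBC/- → run E
t=22: L0/L1/L2 = EF/AGBC/- → run E
t=23: L0/L1/L2 = EF/AGBC/- → run E
t=24: L0/L1/L2 = F/AGBCE/- → run F
t=25: L0/L1/L2 = F/AGBCE/- → run F
t=26: L0/L1/L2 = F/AGBCE/- → run F
t=27: L0/L1/L2 = F/AGBCE/- → run F
t=28: L0/L1/L2 = -/AGBCEF/- → run A
t=29: L0/L1/L2 = -/AGBCEF/- → run A
t=30: L0/L1/L2 = -/AGBCEF/- → run A
t=31: L0/L1/L2 = -/GBCEF/- → run G
t=32: L0/L1/L2 = -/GBCEF/- → run G
t=33: L0/L1/L2 = -/BCEF/- → run B
t=34: L0/L1/L2 = -/BCEF/- → run B
t=35: L0/L1/L2 = -/CEF/- → run C
t=36: L0/L1/L2 = -/EF/- → run E
t=37: L0/L1/L2 = -/F/- → run F
t=38: L0/L1/L2 = -/F/- → run F
t=39: (idle)
t=40: (idle)
t=41: (idle)
t=42: (idle)
t=43: (idle)
t=44: (idle)
t=45: (idle)
t=46: (idle)
t=47: (idle)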